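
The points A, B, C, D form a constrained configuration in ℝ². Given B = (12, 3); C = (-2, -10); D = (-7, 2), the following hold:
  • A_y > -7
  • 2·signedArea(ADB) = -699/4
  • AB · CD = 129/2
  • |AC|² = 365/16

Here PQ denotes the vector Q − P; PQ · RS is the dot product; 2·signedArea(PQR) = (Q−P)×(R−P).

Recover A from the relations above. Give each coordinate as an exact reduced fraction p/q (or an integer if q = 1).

1. A_x = 3/2  [AB · CD = 129/2 ∩ 2·signedArea(ADB) = -699/4]
2. A_y = -27/4  [AB · CD = 129/2 ∩ 2·signedArea(ADB) = -699/4]
   → A = (3/2, -27/4)

A = (3/2, -27/4)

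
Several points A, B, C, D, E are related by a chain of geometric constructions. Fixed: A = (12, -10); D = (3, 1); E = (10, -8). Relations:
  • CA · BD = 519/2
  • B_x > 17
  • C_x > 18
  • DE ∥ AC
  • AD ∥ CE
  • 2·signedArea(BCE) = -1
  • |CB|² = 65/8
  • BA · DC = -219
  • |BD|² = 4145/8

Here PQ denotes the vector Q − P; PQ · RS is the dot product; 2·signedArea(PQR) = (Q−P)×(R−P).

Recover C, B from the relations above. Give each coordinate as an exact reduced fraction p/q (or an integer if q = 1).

1. C_x = 19  [AD ∥ CE ∩ DE ∥ AC]
2. C_y = -19  [AD ∥ CE ∩ DE ∥ AC]
   → C = (19, -19)
3. B_x = 69/4  [2·signedArea(BCE) = -1 ∩ BA · DC = -219]
4. B_y = -67/4  [2·signedArea(BCE) = -1 ∩ BA · DC = -219]
   → B = (69/4, -67/4)

B = (69/4, -67/4)
C = (19, -19)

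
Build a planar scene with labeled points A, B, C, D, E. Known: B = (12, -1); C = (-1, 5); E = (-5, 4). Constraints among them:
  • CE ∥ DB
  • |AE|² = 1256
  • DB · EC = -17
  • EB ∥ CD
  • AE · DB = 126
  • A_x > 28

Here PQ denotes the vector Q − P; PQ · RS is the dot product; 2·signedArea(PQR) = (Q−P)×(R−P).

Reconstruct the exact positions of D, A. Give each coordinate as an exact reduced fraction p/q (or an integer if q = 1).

1. D_x = 16  [CE ∥ DB ∩ EB ∥ CD]
2. D_y = 0  [CE ∥ DB ∩ EB ∥ CD]
   → D = (16, 0)
3. A_x = 29  [line 4·x + 1·y + -110 = 0 ∩ |AE|² = 1256]
4. A_y = -6  [line 4·x + 1·y + -110 = 0 ∩ |AE|² = 1256]
   → A = (29, -6)

A = (29, -6)
D = (16, 0)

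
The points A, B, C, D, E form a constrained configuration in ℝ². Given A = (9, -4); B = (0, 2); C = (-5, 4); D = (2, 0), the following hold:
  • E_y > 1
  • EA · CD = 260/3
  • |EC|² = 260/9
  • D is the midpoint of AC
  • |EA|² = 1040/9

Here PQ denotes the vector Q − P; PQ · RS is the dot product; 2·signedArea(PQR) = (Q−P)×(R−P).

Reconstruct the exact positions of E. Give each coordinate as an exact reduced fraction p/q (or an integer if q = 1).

E = (-1/3, 4/3)

1. E_x = -1/3  [line -7·x + 4·y + -23/3 = 0 ∩ |EC|² = 260/9]
2. E_y = 4/3  [line -7·x + 4·y + -23/3 = 0 ∩ |EC|² = 260/9]
   → E = (-1/3, 4/3)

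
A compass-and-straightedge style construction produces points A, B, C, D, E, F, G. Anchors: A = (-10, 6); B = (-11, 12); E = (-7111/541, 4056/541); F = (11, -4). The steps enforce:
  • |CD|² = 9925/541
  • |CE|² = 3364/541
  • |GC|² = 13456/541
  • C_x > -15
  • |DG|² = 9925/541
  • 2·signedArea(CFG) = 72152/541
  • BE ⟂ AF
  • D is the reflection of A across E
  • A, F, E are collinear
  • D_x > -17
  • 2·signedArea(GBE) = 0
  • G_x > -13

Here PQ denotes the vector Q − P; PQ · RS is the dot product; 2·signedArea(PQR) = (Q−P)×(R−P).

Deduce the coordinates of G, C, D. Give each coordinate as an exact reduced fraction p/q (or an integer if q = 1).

1. D_x = -8812/541  [D is the reflection of A across E]
2. D_y = 4866/541  [D is the reflection of A across E]
   → D = (-8812/541, 4866/541)
3. G_x = -6531/541  [line 2436/541·x + -1160/541·y + 40716/541 = 0 ∩ |DG|² = 9925/541]
4. G_y = 5274/541  [line 2436/541·x + -1160/541·y + 40716/541 = 0 ∩ |DG|² = 9925/541]
   → G = (-6531/541, 5274/541)
5. C_x = -7691/541  [line -7438/541·x + -12482/541·y + -40262/541 = 0 ∩ |GC|² = 13456/541]
6. C_y = 2838/541  [line -7438/541·x + -12482/541·y + -40262/541 = 0 ∩ |GC|² = 13456/541]
   → C = (-7691/541, 2838/541)

C = (-7691/541, 2838/541)
D = (-8812/541, 4866/541)
G = (-6531/541, 5274/541)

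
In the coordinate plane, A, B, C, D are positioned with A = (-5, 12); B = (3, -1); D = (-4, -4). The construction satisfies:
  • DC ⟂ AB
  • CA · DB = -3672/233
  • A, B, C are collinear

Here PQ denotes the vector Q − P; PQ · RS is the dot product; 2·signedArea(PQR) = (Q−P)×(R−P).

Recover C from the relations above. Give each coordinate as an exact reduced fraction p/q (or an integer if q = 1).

1. C_x = 563/233  [A, B, C are collinear ∩ DC ⟂ AB]
2. C_y = -12/233  [A, B, C are collinear ∩ DC ⟂ AB]
   → C = (563/233, -12/233)

C = (563/233, -12/233)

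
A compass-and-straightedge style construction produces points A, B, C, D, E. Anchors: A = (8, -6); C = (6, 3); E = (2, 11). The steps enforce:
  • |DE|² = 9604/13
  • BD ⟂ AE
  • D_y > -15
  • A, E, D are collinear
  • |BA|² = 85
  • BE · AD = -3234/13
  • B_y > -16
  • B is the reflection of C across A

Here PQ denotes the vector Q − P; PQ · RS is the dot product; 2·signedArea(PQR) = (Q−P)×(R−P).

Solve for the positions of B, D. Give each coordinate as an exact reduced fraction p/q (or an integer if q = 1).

B = (10, -15)
D = (718/65, -951/65)

1. B_x = 10  [B is the reflection of C across A]
2. B_y = -15  [B is the reflection of C across A]
   → B = (10, -15)
3. D_x = 718/65  [A, E, D are collinear ∩ BD ⟂ AE]
4. D_y = -951/65  [A, E, D are collinear ∩ BD ⟂ AE]
   → D = (718/65, -951/65)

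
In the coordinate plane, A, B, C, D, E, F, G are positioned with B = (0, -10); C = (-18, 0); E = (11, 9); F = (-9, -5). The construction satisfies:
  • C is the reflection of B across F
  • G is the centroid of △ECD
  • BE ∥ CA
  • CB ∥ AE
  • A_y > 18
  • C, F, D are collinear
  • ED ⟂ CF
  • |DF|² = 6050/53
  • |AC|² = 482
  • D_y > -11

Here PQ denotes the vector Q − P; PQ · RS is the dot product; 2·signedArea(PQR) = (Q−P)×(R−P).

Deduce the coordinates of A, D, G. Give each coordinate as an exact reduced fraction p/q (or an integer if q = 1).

1. A_x = -7  [CB ∥ AE ∩ BE ∥ CA]
2. A_y = 19  [CB ∥ AE ∩ BE ∥ CA]
   → A = (-7, 19)
3. D_x = 18/53  [C, F, D are collinear ∩ ED ⟂ CF]
4. D_y = -540/53  [C, F, D are collinear ∩ ED ⟂ CF]
   → D = (18/53, -540/53)
5. G_x = -353/159  [G is the centroid of △ECD]
6. G_y = -21/53  [G is the centroid of △ECD]
   → G = (-353/159, -21/53)

A = (-7, 19)
D = (18/53, -540/53)
G = (-353/159, -21/53)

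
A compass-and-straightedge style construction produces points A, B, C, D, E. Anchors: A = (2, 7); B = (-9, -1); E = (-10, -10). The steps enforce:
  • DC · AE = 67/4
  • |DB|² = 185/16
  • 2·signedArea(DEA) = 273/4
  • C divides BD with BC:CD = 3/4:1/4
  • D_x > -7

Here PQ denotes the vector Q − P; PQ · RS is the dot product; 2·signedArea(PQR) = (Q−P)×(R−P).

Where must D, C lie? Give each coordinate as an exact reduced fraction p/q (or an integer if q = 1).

1. D_x = -25/4  [line -17·x + 12·y + -473/4 = 0 ∩ |DB|² = 185/16]
2. D_y = 1  [line -17·x + 12·y + -473/4 = 0 ∩ |DB|² = 185/16]
   → D = (-25/4, 1)
3. C_x = -111/16  [C divides BD with BC:CD = 3/4:1/4]
4. C_y = 1/2  [C divides BD with BC:CD = 3/4:1/4]
   → C = (-111/16, 1/2)

C = (-111/16, 1/2)
D = (-25/4, 1)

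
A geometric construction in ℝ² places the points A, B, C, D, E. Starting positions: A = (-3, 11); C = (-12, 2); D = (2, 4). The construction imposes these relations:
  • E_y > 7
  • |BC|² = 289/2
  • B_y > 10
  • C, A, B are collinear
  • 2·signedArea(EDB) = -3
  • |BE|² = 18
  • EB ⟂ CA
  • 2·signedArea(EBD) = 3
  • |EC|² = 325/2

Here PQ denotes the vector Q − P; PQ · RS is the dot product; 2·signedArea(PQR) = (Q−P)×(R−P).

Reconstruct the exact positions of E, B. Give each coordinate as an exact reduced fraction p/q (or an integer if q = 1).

1. B_x = -7/2  [line -9·x + 9·y + -126 = 0 ∩ |BC|² = 289/2]
2. B_y = 21/2  [line -9·x + 9·y + -126 = 0 ∩ |BC|² = 289/2]
   → B = (-7/2, 21/2)
3. E_x = -1/2  [2·signedArea(EBD) = 3 ∩ EB ⟂ CA]
4. E_y = 15/2  [2·signedArea(EBD) = 3 ∩ EB ⟂ CA]
   → E = (-1/2, 15/2)

B = (-7/2, 21/2)
E = (-1/2, 15/2)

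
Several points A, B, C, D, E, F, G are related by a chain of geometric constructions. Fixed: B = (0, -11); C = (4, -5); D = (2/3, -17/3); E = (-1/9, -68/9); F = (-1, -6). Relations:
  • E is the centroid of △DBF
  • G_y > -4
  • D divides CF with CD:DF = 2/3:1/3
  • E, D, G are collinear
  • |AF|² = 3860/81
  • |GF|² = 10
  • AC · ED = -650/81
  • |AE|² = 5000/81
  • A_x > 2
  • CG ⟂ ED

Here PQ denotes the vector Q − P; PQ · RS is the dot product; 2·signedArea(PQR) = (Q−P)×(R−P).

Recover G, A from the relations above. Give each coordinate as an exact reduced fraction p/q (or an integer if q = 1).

1. G_x = 18/13  [E, D, G are collinear ∩ CG ⟂ ED]
2. G_y = -51/13  [E, D, G are collinear ∩ CG ⟂ ED]
   → G = (18/13, -51/13)
3. A_x = 337/117  [line -7/9·x + -17/9·y + 137/81 = 0 ∩ |AE|² = 5000/81]
4. A_y = -34/117  [line -7/9·x + -17/9·y + 137/81 = 0 ∩ |AE|² = 5000/81]
   → A = (337/117, -34/117)

A = (337/117, -34/117)
G = (18/13, -51/13)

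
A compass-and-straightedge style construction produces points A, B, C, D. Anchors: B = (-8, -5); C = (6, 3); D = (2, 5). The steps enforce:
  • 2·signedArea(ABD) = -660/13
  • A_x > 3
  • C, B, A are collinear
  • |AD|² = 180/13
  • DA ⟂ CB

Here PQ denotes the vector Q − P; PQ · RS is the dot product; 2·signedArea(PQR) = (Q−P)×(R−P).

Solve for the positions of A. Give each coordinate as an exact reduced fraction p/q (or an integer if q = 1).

1. A_x = 50/13  [C, B, A are collinear ∩ DA ⟂ CB]
2. A_y = 23/13  [C, B, A are collinear ∩ DA ⟂ CB]
   → A = (50/13, 23/13)

A = (50/13, 23/13)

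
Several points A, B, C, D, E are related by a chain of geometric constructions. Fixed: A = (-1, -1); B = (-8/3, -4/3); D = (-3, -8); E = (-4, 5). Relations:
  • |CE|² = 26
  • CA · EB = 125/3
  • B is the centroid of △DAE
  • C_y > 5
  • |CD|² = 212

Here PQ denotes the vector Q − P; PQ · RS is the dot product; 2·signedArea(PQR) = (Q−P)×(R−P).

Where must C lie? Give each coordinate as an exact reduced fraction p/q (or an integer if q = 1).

1. C_x = 1  [line -4/3·x + 19/3·y + -110/3 = 0 ∩ |CE|² = 26]
2. C_y = 6  [line -4/3·x + 19/3·y + -110/3 = 0 ∩ |CE|² = 26]
   → C = (1, 6)

C = (1, 6)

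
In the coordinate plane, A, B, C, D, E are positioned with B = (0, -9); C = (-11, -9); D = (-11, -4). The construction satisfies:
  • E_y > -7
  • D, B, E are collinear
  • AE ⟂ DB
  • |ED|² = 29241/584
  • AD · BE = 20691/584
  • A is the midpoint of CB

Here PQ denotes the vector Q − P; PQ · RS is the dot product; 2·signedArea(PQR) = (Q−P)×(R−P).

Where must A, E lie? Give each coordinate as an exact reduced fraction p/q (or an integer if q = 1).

1. A_x = -11/2  [A is the midpoint of CB]
2. A_y = -9  [A is the midpoint of CB]
   → A = (-11/2, -9)
3. E_x = -1331/292  [D, B, E are collinear ∩ AE ⟂ DB]
4. E_y = -2023/292  [D, B, E are collinear ∩ AE ⟂ DB]
   → E = (-1331/292, -2023/292)

A = (-11/2, -9)
E = (-1331/292, -2023/292)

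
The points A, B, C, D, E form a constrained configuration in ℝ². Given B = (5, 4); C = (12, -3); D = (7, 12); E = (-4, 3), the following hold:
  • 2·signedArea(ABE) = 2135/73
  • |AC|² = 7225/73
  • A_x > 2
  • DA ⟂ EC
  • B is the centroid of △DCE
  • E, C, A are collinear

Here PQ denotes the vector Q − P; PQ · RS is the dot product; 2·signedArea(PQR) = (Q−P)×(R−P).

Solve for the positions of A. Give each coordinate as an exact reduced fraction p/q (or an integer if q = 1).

A = (196/73, 36/73)

1. A_x = 196/73  [E, C, A are collinear ∩ DA ⟂ EC]
2. A_y = 36/73  [E, C, A are collinear ∩ DA ⟂ EC]
   → A = (196/73, 36/73)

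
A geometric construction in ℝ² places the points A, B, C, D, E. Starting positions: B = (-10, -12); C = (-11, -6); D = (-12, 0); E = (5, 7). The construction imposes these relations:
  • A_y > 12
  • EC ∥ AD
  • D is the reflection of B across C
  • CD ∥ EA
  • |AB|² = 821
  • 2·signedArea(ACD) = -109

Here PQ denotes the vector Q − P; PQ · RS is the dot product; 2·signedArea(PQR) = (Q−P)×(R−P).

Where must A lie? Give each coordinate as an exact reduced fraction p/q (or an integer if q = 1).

1. A_x = 4  [EC ∥ AD ∩ CD ∥ EA]
2. A_y = 13  [EC ∥ AD ∩ CD ∥ EA]
   → A = (4, 13)

A = (4, 13)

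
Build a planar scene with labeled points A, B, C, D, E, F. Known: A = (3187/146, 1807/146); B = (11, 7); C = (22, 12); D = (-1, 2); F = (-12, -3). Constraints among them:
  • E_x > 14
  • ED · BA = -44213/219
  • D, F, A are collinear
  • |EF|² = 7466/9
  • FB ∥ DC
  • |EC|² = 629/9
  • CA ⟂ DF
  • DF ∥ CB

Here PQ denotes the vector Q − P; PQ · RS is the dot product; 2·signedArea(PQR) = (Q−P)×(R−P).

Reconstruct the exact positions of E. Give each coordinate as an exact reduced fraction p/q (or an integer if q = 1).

E = (43/3, 26/3)

1. E_x = 43/3  [line -1581/146·x + -785/146·y + 88393/438 = 0 ∩ |EF|² = 7466/9]
2. E_y = 26/3  [line -1581/146·x + -785/146·y + 88393/438 = 0 ∩ |EF|² = 7466/9]
   → E = (43/3, 26/3)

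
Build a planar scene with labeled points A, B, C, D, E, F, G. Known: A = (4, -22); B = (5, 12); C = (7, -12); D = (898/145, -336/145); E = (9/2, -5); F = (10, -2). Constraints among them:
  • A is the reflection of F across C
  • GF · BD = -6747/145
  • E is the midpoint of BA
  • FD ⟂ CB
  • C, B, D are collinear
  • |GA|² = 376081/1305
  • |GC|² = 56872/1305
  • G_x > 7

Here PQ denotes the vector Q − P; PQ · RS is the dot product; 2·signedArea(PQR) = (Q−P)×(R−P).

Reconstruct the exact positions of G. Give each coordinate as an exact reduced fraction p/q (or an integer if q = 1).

1. G_x = 1121/145  [line -173/145·x + 2076/145·y + 12629/145 = 0 ∩ |GC|² = 56872/1305]
2. G_y = -2366/435  [line -173/145·x + 2076/145·y + 12629/145 = 0 ∩ |GC|² = 56872/1305]
   → G = (1121/145, -2366/435)

G = (1121/145, -2366/435)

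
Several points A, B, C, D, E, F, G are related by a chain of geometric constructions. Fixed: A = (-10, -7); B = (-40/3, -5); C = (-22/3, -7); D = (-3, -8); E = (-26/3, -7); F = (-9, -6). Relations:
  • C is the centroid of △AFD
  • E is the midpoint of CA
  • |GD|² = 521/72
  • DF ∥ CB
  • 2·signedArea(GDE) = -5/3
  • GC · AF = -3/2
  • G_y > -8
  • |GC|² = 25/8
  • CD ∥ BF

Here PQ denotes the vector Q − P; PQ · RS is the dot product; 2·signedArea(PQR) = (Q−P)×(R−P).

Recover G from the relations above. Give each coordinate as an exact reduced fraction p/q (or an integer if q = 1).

G = (-67/12, -29/4)

1. G_x = -67/12  [GC · AF = -3/2 ∩ 2·signedArea(GDE) = -5/3]
2. G_y = -29/4  [GC · AF = -3/2 ∩ 2·signedArea(GDE) = -5/3]
   → G = (-67/12, -29/4)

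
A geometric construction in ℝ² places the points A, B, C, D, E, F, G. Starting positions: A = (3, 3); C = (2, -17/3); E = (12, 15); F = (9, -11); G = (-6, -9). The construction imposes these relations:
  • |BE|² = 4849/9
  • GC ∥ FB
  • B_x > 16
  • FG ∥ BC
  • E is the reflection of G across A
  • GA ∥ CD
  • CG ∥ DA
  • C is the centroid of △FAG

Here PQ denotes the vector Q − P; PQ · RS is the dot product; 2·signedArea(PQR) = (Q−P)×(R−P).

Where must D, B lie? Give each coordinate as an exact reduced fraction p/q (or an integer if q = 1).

1. D_x = 11  [CG ∥ DA ∩ GA ∥ CD]
2. D_y = 19/3  [CG ∥ DA ∩ GA ∥ CD]
   → D = (11, 19/3)
3. B_x = 17  [FG ∥ BC ∩ GC ∥ FB]
4. B_y = -23/3  [FG ∥ BC ∩ GC ∥ FB]
   → B = (17, -23/3)

B = (17, -23/3)
D = (11, 19/3)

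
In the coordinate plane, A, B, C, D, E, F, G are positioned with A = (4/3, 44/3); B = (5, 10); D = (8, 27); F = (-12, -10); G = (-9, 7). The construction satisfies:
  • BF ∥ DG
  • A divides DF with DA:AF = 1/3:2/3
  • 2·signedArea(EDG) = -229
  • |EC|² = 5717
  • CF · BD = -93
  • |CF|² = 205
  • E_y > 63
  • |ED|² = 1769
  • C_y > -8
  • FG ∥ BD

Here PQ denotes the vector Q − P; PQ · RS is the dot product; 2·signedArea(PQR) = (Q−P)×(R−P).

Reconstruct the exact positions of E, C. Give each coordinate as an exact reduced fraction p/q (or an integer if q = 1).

1. E_x = 28  [line 20·x + -17·y + 528 = 0 ∩ |ED|² = 1769]
2. E_y = 64  [line 20·x + -17·y + 528 = 0 ∩ |ED|² = 1769]
   → E = (28, 64)
3. C_x = 2  [line -3·x + -17·y + -113 = 0 ∩ |EC|² = 5717]
4. C_y = -7  [line -3·x + -17·y + -113 = 0 ∩ |EC|² = 5717]
   → C = (2, -7)

C = (2, -7)
E = (28, 64)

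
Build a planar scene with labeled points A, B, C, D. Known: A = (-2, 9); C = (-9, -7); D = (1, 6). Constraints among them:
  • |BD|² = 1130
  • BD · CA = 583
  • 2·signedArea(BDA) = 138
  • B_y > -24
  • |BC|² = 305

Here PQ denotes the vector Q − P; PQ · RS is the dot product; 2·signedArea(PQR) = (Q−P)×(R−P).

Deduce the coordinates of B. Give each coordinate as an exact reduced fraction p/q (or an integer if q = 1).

1. B_x = -16  [BD · CA = 583 ∩ 2·signedArea(BDA) = 138]
2. B_y = -23  [BD · CA = 583 ∩ 2·signedArea(BDA) = 138]
   → B = (-16, -23)

B = (-16, -23)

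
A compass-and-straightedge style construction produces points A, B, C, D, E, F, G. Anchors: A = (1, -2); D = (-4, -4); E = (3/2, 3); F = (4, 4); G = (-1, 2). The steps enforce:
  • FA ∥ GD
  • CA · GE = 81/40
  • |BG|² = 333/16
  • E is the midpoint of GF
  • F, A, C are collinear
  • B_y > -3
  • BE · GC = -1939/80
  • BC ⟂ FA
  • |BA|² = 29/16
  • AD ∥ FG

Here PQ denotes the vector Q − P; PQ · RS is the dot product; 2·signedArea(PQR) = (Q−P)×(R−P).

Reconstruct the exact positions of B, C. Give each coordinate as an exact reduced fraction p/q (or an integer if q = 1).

1. C_x = 11/20  [F, A, C are collinear ∩ CA · GE = 81/40]
2. C_y = -29/10  [F, A, C are collinear ∩ CA · GE = 81/40]
   → C = (11/20, -29/10)
3. B_x = -1/4  [BE · GC = -1939/80 ∩ BC ⟂ FA]
4. B_y = -5/2  [BE · GC = -1939/80 ∩ BC ⟂ FA]
   → B = (-1/4, -5/2)

B = (-1/4, -5/2)
C = (11/20, -29/10)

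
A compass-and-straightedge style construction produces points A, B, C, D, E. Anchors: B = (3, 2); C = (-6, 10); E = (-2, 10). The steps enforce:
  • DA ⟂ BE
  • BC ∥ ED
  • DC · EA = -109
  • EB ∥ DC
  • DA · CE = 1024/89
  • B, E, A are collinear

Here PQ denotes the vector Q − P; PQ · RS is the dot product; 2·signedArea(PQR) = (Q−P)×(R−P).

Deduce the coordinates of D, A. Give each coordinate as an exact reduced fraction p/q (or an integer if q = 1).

1. D_x = -11  [EB ∥ DC ∩ BC ∥ ED]
2. D_y = 18  [EB ∥ DC ∩ BC ∥ ED]
   → D = (-11, 18)
3. A_x = -723/89  [B, E, A are collinear ∩ DA ⟂ BE]
4. A_y = 1762/89  [B, E, A are collinear ∩ DA ⟂ BE]
   → A = (-723/89, 1762/89)

A = (-723/89, 1762/89)
D = (-11, 18)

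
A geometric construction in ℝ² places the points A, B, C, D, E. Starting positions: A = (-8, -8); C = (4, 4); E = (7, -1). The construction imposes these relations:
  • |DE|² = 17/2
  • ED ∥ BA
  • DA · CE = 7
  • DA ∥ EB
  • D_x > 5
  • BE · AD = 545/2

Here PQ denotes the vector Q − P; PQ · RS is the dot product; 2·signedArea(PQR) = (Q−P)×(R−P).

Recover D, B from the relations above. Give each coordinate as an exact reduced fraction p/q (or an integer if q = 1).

1. D_x = 11/2  [line -3·x + 5·y + 9 = 0 ∩ |DE|² = 17/2]
2. D_y = 3/2  [line -3·x + 5·y + 9 = 0 ∩ |DE|² = 17/2]
   → D = (11/2, 3/2)
3. B_x = -13/2  [ED ∥ BA ∩ DA ∥ EB]
4. B_y = -21/2  [ED ∥ BA ∩ DA ∥ EB]
   → B = (-13/2, -21/2)

B = (-13/2, -21/2)
D = (11/2, 3/2)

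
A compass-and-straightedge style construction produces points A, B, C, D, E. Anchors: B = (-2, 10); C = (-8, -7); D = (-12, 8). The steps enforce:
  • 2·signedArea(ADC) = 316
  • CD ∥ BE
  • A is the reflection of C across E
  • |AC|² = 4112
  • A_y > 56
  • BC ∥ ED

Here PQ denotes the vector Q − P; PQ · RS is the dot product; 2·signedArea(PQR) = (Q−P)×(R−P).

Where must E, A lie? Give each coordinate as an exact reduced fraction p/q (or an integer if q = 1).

1. E_x = -6  [BC ∥ ED ∩ CD ∥ BE]
2. E_y = 25  [BC ∥ ED ∩ CD ∥ BE]
   → E = (-6, 25)
3. A_x = -4  [A is the reflection of C across E]
4. A_y = 57  [A is the reflection of C across E]
   → A = (-4, 57)

A = (-4, 57)
E = (-6, 25)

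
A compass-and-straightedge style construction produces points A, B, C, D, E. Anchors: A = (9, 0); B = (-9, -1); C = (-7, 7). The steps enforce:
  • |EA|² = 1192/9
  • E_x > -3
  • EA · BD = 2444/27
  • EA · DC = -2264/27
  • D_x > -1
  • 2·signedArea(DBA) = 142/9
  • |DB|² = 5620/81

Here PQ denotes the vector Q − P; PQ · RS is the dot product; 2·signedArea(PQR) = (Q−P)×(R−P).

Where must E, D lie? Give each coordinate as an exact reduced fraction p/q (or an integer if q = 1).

1. D_x = -7/9  [line -1·x + 18·y + -61/9 = 0 ∩ |DB|² = 5620/81]
2. D_y = 1/3  [line -1·x + 18·y + -61/9 = 0 ∩ |DB|² = 5620/81]
   → D = (-7/9, 1/3)
3. E_x = -7/3  [EA · BD = 2444/27 ∩ EA · DC = -2264/27]
4. E_y = 2  [EA · BD = 2444/27 ∩ EA · DC = -2264/27]
   → E = (-7/3, 2)

D = (-7/9, 1/3)
E = (-7/3, 2)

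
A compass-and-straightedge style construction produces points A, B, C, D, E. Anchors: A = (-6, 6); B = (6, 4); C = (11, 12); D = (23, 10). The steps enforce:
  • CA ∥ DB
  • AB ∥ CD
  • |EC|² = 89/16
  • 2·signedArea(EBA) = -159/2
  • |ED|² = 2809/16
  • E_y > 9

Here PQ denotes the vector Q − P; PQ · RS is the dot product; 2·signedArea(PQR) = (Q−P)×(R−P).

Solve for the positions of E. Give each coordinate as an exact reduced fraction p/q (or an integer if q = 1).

1. E_x = 39/4  [line -2·x + -12·y + 279/2 = 0 ∩ |ED|² = 2809/16]
2. E_y = 10  [line -2·x + -12·y + 279/2 = 0 ∩ |ED|² = 2809/16]
   → E = (39/4, 10)

E = (39/4, 10)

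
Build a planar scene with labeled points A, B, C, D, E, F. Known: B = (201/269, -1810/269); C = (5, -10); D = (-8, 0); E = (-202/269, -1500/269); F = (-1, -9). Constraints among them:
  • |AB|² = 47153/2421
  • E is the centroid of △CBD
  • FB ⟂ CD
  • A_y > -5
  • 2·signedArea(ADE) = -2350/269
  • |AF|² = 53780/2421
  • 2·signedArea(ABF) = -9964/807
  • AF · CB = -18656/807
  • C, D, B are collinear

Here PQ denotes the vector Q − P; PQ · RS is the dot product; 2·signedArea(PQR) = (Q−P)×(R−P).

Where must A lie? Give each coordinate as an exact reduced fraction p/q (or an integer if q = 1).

A = (-2623/807, -1307/269)

1. A_x = -2623/807  [2·signedArea(ADE) = -2350/269 ∩ 2·signedArea(ABF) = -9964/807]
2. A_y = -1307/269  [2·signedArea(ADE) = -2350/269 ∩ 2·signedArea(ABF) = -9964/807]
   → A = (-2623/807, -1307/269)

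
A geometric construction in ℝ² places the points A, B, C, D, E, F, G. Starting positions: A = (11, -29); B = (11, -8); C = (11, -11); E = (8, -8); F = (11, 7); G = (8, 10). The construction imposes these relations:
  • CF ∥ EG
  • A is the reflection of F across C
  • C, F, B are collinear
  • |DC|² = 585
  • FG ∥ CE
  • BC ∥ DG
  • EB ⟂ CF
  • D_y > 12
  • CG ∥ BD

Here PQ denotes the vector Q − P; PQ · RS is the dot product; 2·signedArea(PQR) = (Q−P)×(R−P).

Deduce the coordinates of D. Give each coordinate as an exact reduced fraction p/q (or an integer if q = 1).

D = (8, 13)

1. D_x = 8  [BC ∥ DG ∩ CG ∥ BD]
2. D_y = 13  [BC ∥ DG ∩ CG ∥ BD]
   → D = (8, 13)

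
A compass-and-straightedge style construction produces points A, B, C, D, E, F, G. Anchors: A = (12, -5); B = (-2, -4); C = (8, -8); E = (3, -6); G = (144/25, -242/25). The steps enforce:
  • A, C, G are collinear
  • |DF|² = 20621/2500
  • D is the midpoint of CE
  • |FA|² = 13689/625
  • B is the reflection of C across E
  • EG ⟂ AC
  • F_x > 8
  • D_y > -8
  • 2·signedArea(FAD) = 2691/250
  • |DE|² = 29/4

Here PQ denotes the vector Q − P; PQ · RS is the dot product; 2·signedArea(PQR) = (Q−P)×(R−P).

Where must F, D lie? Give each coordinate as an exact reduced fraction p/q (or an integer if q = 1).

D = (11/2, -7)
F = (1032/125, -976/125)

1. D_x = 11/2  [D is the midpoint of CE]
2. D_y = -7  [D is the midpoint of CE]
   → D = (11/2, -7)
3. F_x = 1032/125  [line 2·x + -13/2·y + -8408/125 = 0 ∩ |DF|² = 20621/2500]
4. F_y = -976/125  [line 2·x + -13/2·y + -8408/125 = 0 ∩ |DF|² = 20621/2500]
   → F = (1032/125, -976/125)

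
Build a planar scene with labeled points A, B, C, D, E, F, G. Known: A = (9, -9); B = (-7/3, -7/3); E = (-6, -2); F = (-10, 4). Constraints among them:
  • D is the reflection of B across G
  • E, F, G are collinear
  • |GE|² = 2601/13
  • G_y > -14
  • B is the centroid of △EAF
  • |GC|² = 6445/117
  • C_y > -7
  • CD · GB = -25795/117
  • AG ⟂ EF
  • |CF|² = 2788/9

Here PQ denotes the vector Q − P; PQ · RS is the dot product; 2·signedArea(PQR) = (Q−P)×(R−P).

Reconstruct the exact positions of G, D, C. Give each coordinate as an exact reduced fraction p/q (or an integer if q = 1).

C = (4, -20/3)
D = (235/39, -983/39)
G = (24/13, -179/13)

1. G_x = 24/13  [E, F, G are collinear ∩ AG ⟂ EF]
2. G_y = -179/13  [E, F, G are collinear ∩ AG ⟂ EF]
   → G = (24/13, -179/13)
3. D_x = 235/39  [D is the reflection of B across G]
4. D_y = -983/39  [D is the reflection of B across G]
   → D = (235/39, -983/39)
5. C_x = 4  [line 163/39·x + -446/39·y + -10876/117 = 0 ∩ |CF|² = 2788/9]
6. C_y = -20/3  [line 163/39·x + -446/39·y + -10876/117 = 0 ∩ |CF|² = 2788/9]
   → C = (4, -20/3)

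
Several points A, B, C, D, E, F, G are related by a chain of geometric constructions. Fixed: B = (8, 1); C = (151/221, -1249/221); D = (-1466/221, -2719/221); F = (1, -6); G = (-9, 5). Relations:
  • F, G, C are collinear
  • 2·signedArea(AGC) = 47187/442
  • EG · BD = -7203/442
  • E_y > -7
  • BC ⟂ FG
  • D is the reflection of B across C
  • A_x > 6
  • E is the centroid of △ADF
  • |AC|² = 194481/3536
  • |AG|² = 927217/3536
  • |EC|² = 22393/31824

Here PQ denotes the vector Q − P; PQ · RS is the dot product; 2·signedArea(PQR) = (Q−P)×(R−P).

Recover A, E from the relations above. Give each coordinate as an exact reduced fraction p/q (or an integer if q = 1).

A = (5455/884, -293/442)
E = (475/2652, -8383/1326)

1. A_x = 5455/884  [line 2354/221·x + 2140/221·y + -26215/442 = 0 ∩ |AC|² = 194481/3536]
2. A_y = -293/442  [line 2354/221·x + 2140/221·y + -26215/442 = 0 ∩ |AC|² = 194481/3536]
   → A = (5455/884, -293/442)
3. E_x = 475/2652  [E is the centroid of △ADF]
4. E_y = -8383/1326  [E is the centroid of △ADF]
   → E = (475/2652, -8383/1326)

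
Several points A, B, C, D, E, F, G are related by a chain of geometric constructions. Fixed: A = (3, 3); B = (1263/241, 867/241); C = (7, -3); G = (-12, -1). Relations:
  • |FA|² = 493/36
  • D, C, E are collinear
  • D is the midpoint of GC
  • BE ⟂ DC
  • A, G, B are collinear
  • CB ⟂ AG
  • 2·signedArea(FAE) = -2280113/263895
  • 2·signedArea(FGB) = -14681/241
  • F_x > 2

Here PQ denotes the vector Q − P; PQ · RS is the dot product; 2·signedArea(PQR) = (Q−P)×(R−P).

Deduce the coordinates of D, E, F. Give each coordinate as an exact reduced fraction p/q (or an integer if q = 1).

1. D_x = -5/2  [D is the midpoint of GC]
2. D_y = -2  [D is the midpoint of GC]
   → D = (-5/2, -2)
3. E_x = 402271/87965  [D, C, E are collinear ∩ BE ⟂ DC]
4. E_y = -241423/87965  [D, C, E are collinear ∩ BE ⟂ DC]
   → E = (402271/87965, -241423/87965)
5. F_x = 5/2  [2·signedArea(FAE) = -2280113/263895 ∩ 2·signedArea(FGB) = -14681/241]
6. F_y = -2/3  [2·signedArea(FAE) = -2280113/263895 ∩ 2·signedArea(FGB) = -14681/241]
   → F = (5/2, -2/3)

D = (-5/2, -2)
E = (402271/87965, -241423/87965)
F = (5/2, -2/3)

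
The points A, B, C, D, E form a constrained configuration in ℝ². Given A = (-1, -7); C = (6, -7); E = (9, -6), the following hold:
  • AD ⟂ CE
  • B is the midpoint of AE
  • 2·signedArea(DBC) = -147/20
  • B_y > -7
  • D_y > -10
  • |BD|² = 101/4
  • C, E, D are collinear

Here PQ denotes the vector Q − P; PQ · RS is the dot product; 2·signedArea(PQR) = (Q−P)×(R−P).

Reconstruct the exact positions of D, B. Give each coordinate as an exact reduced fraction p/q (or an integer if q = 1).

B = (4, -13/2)
D = (-3/10, -91/10)

1. D_x = -3/10  [C, E, D are collinear ∩ AD ⟂ CE]
2. D_y = -91/10  [C, E, D are collinear ∩ AD ⟂ CE]
   → D = (-3/10, -91/10)
3. B_x = 4  [B is the midpoint of AE]
4. B_y = -13/2  [B is the midpoint of AE]
   → B = (4, -13/2)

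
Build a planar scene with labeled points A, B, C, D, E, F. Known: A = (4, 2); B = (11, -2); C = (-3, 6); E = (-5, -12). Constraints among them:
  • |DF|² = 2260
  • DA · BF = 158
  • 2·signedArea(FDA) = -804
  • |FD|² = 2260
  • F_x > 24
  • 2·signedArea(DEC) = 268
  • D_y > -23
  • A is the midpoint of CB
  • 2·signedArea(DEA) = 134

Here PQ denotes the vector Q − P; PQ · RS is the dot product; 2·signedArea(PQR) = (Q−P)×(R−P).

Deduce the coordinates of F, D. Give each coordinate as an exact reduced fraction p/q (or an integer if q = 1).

D = (-21, -22)
F = (25, -10)

1. D_x = -21  [2·signedArea(DEA) = 134 ∩ 2·signedArea(DEC) = 268]
2. D_y = -22  [2·signedArea(DEA) = 134 ∩ 2·signedArea(DEC) = 268]
   → D = (-21, -22)
3. F_x = 25  [2·signedArea(FDA) = -804 ∩ DA · BF = 158]
4. F_y = -10  [2·signedArea(FDA) = -804 ∩ DA · BF = 158]
   → F = (25, -10)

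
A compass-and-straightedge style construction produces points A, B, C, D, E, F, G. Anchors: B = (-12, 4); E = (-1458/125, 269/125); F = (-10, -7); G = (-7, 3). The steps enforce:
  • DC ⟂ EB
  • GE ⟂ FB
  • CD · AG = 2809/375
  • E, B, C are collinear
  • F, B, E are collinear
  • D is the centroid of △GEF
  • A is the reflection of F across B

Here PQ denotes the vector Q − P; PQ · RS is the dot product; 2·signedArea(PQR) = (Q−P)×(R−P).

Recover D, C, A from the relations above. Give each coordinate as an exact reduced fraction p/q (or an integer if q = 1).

A = (-14, 15)
C = (-4166/375, -337/375)
D = (-3583/375, -77/125)

1. D_x = -3583/375  [D is the centroid of △GEF]
2. D_y = -77/125  [D is the centroid of △GEF]
   → D = (-3583/375, -77/125)
3. C_x = -4166/375  [E, B, C are collinear ∩ DC ⟂ EB]
4. C_y = -337/375  [E, B, C are collinear ∩ DC ⟂ EB]
   → C = (-4166/375, -337/375)
5. A_x = -14  [A is the reflection of F across B]
6. A_y = 15  [A is the reflection of F across B]
   → A = (-14, 15)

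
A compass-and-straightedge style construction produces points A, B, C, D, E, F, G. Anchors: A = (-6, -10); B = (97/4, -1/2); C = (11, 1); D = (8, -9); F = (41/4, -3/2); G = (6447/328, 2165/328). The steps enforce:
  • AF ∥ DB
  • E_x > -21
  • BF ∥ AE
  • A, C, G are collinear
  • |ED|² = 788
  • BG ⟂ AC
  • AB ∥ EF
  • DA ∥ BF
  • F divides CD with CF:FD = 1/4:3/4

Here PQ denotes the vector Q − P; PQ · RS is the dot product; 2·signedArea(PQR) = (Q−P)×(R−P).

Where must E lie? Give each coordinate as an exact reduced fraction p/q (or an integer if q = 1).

1. E_x = -20  [AB ∥ EF ∩ BF ∥ AE]
2. E_y = -11  [AB ∥ EF ∩ BF ∥ AE]
   → E = (-20, -11)

E = (-20, -11)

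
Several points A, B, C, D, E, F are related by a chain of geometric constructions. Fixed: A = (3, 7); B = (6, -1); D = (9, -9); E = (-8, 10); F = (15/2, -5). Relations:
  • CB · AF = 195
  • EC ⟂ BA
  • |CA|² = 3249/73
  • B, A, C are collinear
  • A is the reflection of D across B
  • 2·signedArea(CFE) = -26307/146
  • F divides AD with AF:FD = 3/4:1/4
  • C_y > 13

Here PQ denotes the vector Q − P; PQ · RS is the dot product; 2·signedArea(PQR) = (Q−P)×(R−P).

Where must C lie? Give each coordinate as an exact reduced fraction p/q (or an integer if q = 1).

1. C_x = 48/73  [B, A, C are collinear ∩ EC ⟂ BA]
2. C_y = 967/73  [B, A, C are collinear ∩ EC ⟂ BA]
   → C = (48/73, 967/73)

C = (48/73, 967/73)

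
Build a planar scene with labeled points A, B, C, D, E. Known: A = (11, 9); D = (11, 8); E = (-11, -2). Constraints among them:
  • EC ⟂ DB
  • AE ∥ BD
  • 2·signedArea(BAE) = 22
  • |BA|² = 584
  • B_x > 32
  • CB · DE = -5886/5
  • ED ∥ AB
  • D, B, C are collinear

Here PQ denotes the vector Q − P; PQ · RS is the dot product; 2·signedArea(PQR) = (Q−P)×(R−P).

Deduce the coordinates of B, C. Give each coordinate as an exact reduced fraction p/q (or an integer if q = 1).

1. B_x = 33  [AE ∥ BD ∩ ED ∥ AB]
2. B_y = 19  [AE ∥ BD ∩ ED ∥ AB]
   → B = (33, 19)
3. C_x = -53/5  [D, B, C are collinear ∩ EC ⟂ DB]
4. C_y = -14/5  [D, B, C are collinear ∩ EC ⟂ DB]
   → C = (-53/5, -14/5)

B = (33, 19)
C = (-53/5, -14/5)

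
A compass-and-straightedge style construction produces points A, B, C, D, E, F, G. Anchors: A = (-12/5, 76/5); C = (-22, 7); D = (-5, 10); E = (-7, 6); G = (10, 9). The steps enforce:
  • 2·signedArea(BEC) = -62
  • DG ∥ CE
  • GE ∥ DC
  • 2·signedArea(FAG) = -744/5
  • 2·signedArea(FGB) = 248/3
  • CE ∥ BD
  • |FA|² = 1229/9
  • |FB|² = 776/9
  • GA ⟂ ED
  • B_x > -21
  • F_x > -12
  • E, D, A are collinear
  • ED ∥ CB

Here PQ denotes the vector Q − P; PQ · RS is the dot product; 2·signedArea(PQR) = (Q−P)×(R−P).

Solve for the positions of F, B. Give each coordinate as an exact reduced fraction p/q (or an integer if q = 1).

B = (-20, 11)
F = (-34/3, 23/3)

1. B_x = -20  [CE ∥ BD ∩ ED ∥ CB]
2. B_y = 11  [CE ∥ BD ∩ ED ∥ CB]
   → B = (-20, 11)
3. F_x = -34/3  [2·signedArea(FAG) = -744/5 ∩ 2·signedArea(FGB) = 248/3]
4. F_y = 23/3  [2·signedArea(FAG) = -744/5 ∩ 2·signedArea(FGB) = 248/3]
   → F = (-34/3, 23/3)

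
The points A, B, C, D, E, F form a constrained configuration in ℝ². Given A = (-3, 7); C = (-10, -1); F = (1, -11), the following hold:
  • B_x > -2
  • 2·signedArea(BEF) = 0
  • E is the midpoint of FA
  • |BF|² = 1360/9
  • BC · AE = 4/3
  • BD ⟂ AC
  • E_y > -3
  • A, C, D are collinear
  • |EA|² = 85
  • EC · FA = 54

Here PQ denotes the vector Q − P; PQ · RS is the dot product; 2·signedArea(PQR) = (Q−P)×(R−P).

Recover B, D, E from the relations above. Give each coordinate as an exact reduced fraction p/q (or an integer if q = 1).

B = (-5/3, 1)
D = (-1829/339, 1445/339)
E = (-1, -2)

1. E_x = -1  [E is the midpoint of FA]
2. E_y = -2  [E is the midpoint of FA]
   → E = (-1, -2)
3. B_x = -5/3  [2·signedArea(BEF) = 0 ∩ BC · AE = 4/3]
4. B_y = 1  [2·signedArea(BEF) = 0 ∩ BC · AE = 4/3]
   → B = (-5/3, 1)
5. D_x = -1829/339  [A, C, D are collinear ∩ BD ⟂ AC]
6. D_y = 1445/339  [A, C, D are collinear ∩ BD ⟂ AC]
   → D = (-1829/339, 1445/339)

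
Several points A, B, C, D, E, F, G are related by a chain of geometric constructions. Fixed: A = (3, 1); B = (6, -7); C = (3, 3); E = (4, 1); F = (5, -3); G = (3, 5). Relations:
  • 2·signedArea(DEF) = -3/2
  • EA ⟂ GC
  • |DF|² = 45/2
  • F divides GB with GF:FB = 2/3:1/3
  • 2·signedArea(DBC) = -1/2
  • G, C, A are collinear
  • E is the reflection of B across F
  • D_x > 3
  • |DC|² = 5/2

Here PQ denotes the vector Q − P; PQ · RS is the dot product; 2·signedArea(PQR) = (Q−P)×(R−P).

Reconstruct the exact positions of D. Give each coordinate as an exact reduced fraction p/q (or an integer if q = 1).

D = (7/2, 3/2)

1. D_x = 7/2  [2·signedArea(DEF) = -3/2 ∩ 2·signedArea(DBC) = -1/2]
2. D_y = 3/2  [2·signedArea(DEF) = -3/2 ∩ 2·signedArea(DBC) = -1/2]
   → D = (7/2, 3/2)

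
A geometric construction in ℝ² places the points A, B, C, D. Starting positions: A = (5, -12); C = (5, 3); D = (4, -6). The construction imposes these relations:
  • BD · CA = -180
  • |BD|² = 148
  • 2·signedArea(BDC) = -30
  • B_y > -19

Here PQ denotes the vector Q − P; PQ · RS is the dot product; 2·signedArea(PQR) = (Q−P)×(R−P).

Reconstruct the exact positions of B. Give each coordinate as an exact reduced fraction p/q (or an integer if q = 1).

1. B_x = 6  [2·signedArea(BDC) = -30 ∩ BD · CA = -180]
2. B_y = -18  [2·signedArea(BDC) = -30 ∩ BD · CA = -180]
   → B = (6, -18)

B = (6, -18)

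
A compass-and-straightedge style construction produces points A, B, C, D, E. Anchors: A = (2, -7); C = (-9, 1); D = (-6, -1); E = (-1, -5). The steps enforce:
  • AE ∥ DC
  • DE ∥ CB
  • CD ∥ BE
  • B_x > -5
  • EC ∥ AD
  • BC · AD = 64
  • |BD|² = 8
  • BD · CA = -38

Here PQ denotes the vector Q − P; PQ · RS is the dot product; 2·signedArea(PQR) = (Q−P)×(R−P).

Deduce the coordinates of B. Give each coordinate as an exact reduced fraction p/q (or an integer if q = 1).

B = (-4, -3)

1. B_x = -4  [CD ∥ BE ∩ DE ∥ CB]
2. B_y = -3  [CD ∥ BE ∩ DE ∥ CB]
   → B = (-4, -3)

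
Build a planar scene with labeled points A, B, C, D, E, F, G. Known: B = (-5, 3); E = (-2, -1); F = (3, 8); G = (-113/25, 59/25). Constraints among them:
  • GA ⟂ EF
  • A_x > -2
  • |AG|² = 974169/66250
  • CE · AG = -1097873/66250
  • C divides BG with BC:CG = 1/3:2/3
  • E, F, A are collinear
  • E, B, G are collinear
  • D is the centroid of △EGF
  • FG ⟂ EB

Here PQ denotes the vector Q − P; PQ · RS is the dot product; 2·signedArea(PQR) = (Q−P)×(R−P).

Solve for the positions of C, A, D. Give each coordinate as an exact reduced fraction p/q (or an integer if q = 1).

A = (-619/530, 1319/2650)
C = (-121/25, 209/75)
D = (-88/75, 78/25)

1. C_x = -121/25  [C divides BG with BC:CG = 1/3:2/3]
2. C_y = 209/75  [C divides BG with BC:CG = 1/3:2/3]
   → C = (-121/25, 209/75)
3. A_x = -619/530  [E, F, A are collinear ∩ GA ⟂ EF]
4. A_y = 1319/2650  [E, F, A are collinear ∩ GA ⟂ EF]
   → A = (-619/530, 1319/2650)
5. D_x = -88/75  [D is the centroid of △EGF]
6. D_y = 78/25  [D is the centroid of △EGF]
   → D = (-88/75, 78/25)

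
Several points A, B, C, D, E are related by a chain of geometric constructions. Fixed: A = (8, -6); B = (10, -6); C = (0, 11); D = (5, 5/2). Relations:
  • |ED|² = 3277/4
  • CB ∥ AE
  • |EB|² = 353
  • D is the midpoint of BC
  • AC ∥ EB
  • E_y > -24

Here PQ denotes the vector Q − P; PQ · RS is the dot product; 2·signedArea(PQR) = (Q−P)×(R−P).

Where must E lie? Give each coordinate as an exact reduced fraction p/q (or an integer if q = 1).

E = (18, -23)

1. E_x = 18  [AC ∥ EB ∩ CB ∥ AE]
2. E_y = -23  [AC ∥ EB ∩ CB ∥ AE]
   → E = (18, -23)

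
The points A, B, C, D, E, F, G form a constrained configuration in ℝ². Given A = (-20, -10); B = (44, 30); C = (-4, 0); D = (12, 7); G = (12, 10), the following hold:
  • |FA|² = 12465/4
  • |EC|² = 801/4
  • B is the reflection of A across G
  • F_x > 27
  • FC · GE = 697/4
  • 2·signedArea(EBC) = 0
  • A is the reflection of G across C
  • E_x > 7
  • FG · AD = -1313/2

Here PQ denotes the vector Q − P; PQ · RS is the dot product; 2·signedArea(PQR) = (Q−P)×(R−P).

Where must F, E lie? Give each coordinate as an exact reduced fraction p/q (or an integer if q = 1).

E = (8, 15/2)
F = (28, 37/2)

1. E_x = 8  [line 30·x + -48·y + 120 = 0 ∩ |EC|² = 801/4]
2. E_y = 15/2  [line 30·x + -48·y + 120 = 0 ∩ |EC|² = 801/4]
   → E = (8, 15/2)
3. F_x = 28  [FC · GE = 697/4 ∩ FG · AD = -1313/2]
4. F_y = 37/2  [FC · GE = 697/4 ∩ FG · AD = -1313/2]
   → F = (28, 37/2)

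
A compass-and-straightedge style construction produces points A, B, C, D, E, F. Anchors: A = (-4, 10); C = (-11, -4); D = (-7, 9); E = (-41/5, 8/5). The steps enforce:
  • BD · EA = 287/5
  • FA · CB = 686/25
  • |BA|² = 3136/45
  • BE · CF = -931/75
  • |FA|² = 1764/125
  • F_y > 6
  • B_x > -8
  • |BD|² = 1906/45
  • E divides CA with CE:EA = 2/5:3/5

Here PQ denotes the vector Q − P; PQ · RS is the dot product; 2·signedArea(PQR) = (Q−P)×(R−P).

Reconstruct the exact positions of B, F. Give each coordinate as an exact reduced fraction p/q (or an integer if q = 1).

1. B_x = -116/15  [line -21/5·x + -42/5·y + -56/5 = 0 ∩ |BA|² = 3136/45]
2. B_y = 38/15  [line -21/5·x + -42/5·y + -56/5 = 0 ∩ |BA|² = 3136/45]
   → B = (-116/15, 38/15)
3. F_x = -142/25  [line -49/15·x + -98/15·y + 1862/75 = 0 ∩ |FA|² = 1764/125]
4. F_y = 166/25  [line -49/15·x + -98/15·y + 1862/75 = 0 ∩ |FA|² = 1764/125]
   → F = (-142/25, 166/25)

B = (-116/15, 38/15)
F = (-142/25, 166/25)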